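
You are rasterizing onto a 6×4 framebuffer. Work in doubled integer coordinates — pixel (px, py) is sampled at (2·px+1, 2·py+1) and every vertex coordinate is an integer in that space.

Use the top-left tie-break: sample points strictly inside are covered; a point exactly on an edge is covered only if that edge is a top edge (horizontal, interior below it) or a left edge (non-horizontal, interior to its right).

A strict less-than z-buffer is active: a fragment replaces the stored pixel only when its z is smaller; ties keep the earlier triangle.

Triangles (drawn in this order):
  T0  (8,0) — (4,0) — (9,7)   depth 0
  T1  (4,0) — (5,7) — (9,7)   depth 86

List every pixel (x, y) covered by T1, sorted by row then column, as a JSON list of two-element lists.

T0:
  2·area = 28  (B↔C swapped to make it positive)
  edge (8, 0)→(9, 7): d=(1,7) right/bottom  bias=-1
  edge (9, 7)→(4, 0): d=(-5,-7) top-left  bias=+0
  edge (4, 0)→(8, 0): d=(4,0) top-left  bias=+0
    (2,0)@(5, 1): e=[22,2,4] → X
    (3,0)@(7, 1): e=[8,16,4] → X
    (4,0)@(9, 1): e=[-6,30,4] → .
    (2,1)@(5, 3): e=[24,-8,12] → .
    (3,1)@(7, 3): e=[10,6,12] → X
    (4,1)@(9, 3): e=[-4,20,12] → .
    (3,2)@(7, 5): e=[12,-4,20] → .
    (4,3)@(9, 7): e=[0,0,28] → .  [on edge]
  covered (3 px):
    . . X X . .
    . . . X . .
    . . . . . .
    . . . . . .
T1:
  2·area = 28  (B↔C swapped to make it positive)
  edge (4, 0)→(9, 7): d=(5,7) right/bottom  bias=-1
  edge (9, 7)→(5, 7): d=(-4,0) right/bottom  bias=-1
  edge (5, 7)→(4, 0): d=(-1,-7) top-left  bias=+0
    (2,1)@(5, 3): e=[8,16,4] → X
    (3,1)@(7, 3): e=[-6,16,18] → .
    (2,2)@(5, 5): e=[18,8,2] → X
    (3,2)@(7, 5): e=[4,8,16] → X
    (4,2)@(9, 5): e=[-10,8,30] → .
    (0,3)@(1, 7): e=[56,0,-28] → .  [on edge]
    (1,3)@(3, 7): e=[42,0,-14] → .  [on edge]
    (2,3)@(5, 7): e=[28,0,0] → .  [on edge]
    (3,3)@(7, 7): e=[14,0,14] → .  [on edge]
    (4,3)@(9, 7): e=[0,0,28] → .  [on edge]
    (5,3)@(11, 7): e=[-14,0,42] → .  [on edge]
  covered (3 px):
    . . . . . .
    . . X . . .
    . . X X . .
    . . . . . .

Final: [[2,1],[2,2],[3,2]]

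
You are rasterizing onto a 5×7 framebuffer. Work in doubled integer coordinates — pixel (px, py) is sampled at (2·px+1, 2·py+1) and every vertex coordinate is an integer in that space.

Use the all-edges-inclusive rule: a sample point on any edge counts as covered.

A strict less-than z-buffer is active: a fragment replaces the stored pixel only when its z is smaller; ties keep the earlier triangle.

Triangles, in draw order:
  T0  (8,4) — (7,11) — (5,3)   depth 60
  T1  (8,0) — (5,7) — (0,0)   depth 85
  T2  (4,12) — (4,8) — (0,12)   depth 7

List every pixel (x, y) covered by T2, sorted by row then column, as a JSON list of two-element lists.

T0:
  2·area = 22
  edge (8, 4)→(7, 11): d=(-1,7) inclusive
  edge (7, 11)→(5, 3): d=(-2,-8) inclusive
  edge (5, 3)→(8, 4): d=(3,1) inclusive
    (2,1)@(5, 3): e=[22,0,0] → X  [on edge]
    (3,1)@(7, 3): e=[8,16,-2] → .
    (2,2)@(5, 5): e=[20,-4,6] → .
    (3,2)@(7, 5): e=[6,12,4] → X
    (4,2)@(9, 5): e=[-8,28,2] → .
    (3,3)@(7, 7): e=[4,8,10] → X
    (4,3)@(9, 7): e=[-10,24,8] → .
    (3,4)@(7, 9): e=[2,4,16] → X
    (4,4)@(9, 9): e=[-12,20,14] → .
    (3,5)@(7, 11): e=[0,0,22] → X  [on edge]
    (4,5)@(9, 11): e=[-14,16,20] → .
    (3,6)@(7, 13): e=[-2,-4,28] → .
  covered (5 px):
    . . . . .
    . . X . .
    . . . X .
    . . . X .
    . . . X .
    . . . X .
    . . . . .
T1:
  2·area = 56
  edge (8, 0)→(5, 7): d=(-3,7) inclusive
  edge (5, 7)→(0, 0): d=(-5,-7) inclusive
  edge (0, 0)→(8, 0): d=(8,0) inclusive
    (0,0)@(1, 1): e=[46,2,8] → X
    (1,0)@(3, 1): e=[32,16,8] → X
    (2,0)@(5, 1): e=[18,30,8] → X
    (3,0)@(7, 1): e=[4,44,8] → X
    (4,0)@(9, 1): e=[-10,58,8] → .
    (0,1)@(1, 3): e=[40,-8,24] → .
    (1,1)@(3, 3): e=[26,6,24] → X
    (3,1)@(7, 3): e=[-2,34,24] → .
    (1,2)@(3, 5): e=[20,-4,40] → .
    (2,2)@(5, 5): e=[6,10,40] → X
    (3,2)@(7, 5): e=[-8,24,40] → .
    (2,3)@(5, 7): e=[0,0,56] → X  [on edge]
  covered (8 px):
    X X X X .
    . X X . .
    . . X . .
    . . X . .
    . . . . .
    . . . . .
    . . . . .
T2:
  2·area = 16  (B↔C swapped to make it positive)
  edge (4, 12)→(0, 12): d=(-4,0) inclusive
  edge (0, 12)→(4, 8): d=(4,-4) inclusive
  edge (4, 8)→(4, 12): d=(0,4) inclusive
    (4,1)@(9, 3): e=[36,0,-20] → .  [on edge]
    (3,2)@(7, 5): e=[28,0,-12] → .  [on edge]
    (2,3)@(5, 7): e=[20,0,-4] → .  [on edge]
    (1,4)@(3, 9): e=[12,0,4] → X  [on edge]
    (2,4)@(5, 9): e=[12,8,-4] → .
    (0,5)@(1, 11): e=[4,0,12] → X  [on edge]
    (2,5)@(5, 11): e=[4,16,-4] → .
    (0,6)@(1, 13): e=[-4,8,12] → .
    (1,6)@(3, 13): e=[-4,16,4] → .
  covered (3 px):
    . . . . .
    . . . . .
    . . . . .
    . . . . .
    . X . . .
    X X . . .
    . . . . .

Result: [[1,4],[0,5],[1,5]]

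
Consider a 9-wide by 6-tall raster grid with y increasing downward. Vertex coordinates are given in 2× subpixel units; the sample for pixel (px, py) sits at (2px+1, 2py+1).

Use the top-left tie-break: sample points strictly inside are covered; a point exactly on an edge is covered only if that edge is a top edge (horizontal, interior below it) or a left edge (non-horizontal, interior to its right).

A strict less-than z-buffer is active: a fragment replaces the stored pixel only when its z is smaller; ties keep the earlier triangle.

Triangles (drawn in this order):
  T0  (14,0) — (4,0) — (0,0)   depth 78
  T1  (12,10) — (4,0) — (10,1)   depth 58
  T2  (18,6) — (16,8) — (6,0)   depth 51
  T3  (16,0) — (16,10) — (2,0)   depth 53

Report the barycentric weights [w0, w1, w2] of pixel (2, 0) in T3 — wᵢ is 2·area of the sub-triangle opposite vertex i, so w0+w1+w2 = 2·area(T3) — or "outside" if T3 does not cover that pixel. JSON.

T0:
  degenerate (2·area = 0) — covers nothing
T1:
  2·area = 52
  edge (12, 10)→(4, 0): d=(-8,-10) top-left  bias=+0
  edge (4, 0)→(10, 1): d=(6,1) right/bottom  bias=-1
  edge (10, 1)→(12, 10): d=(2,9) right/bottom  bias=-1
    (2,0)@(5, 1): e=[2,5,45] → █
    (3,0)@(7, 1): e=[22,3,27] → █
    (4,0)@(9, 1): e=[42,1,9] → █
    (5,0)@(11, 1): e=[62,-1,-9] → ·
    (2,1)@(5, 3): e=[-14,17,49] → ·
    (3,1)@(7, 3): e=[6,15,31] → █
    (5,1)@(11, 3): e=[46,11,-5] → ·
    (3,2)@(7, 5): e=[-10,27,35] → ·
    (4,2)@(9, 5): e=[10,25,17] → █
    (5,2)@(11, 5): e=[30,23,-1] → ·
    (4,3)@(9, 7): e=[-6,37,21] → ·
    (5,3)@(11, 7): e=[14,35,3] → █
  covered (7 px):
    · · █ █ █ · · · ·
    · · · █ █ · · · ·
    · · · · █ · · · ·
    · · · · · █ · · ·
    · · · · · · · · ·
    · · · · · · · · ·
T2:
  2·area = 36
  edge (18, 6)→(16, 8): d=(-2,2) right/bottom  bias=-1
  edge (16, 8)→(6, 0): d=(-10,-8) top-left  bias=+0
  edge (6, 0)→(18, 6): d=(12,6) right/bottom  bias=-1
    (5,1)@(11, 3): e=[20,10,6] → █
    (6,1)@(13, 3): e=[16,26,-6] → ·
    (5,2)@(11, 5): e=[16,-10,30] → ·
    (6,2)@(13, 5): e=[12,6,18] → █
    (7,2)@(15, 5): e=[8,22,6] → █
    (8,2)@(17, 5): e=[4,38,-6] → ·
    (6,3)@(13, 7): e=[8,-14,42] → ·
    (7,3)@(15, 7): e=[4,2,30] → █
    (8,3)@(17, 7): e=[0,18,18] → ·  [on edge]
    (7,4)@(15, 9): e=[0,-18,54] → ·  [on edge]
    (6,5)@(13, 11): e=[0,-54,90] → ·  [on edge]
  covered (4 px):
    · · · · · · · · ·
    · · · · · █ · · ·
    · · · · · · █ █ ·
    · · · · · · · █ ·
    · · · · · · · · ·
    · · · · · · · · ·
T3:
  2·area = 140
  edge (16, 0)→(16, 10): d=(0,10) right/bottom  bias=-1
  edge (16, 10)→(2, 0): d=(-14,-10) top-left  bias=+0
  edge (2, 0)→(16, 0): d=(14,0) top-left  bias=+0
    (2,0)@(5, 1): e=[110,16,14] → █
    (3,0)@(7, 1): e=[90,36,14] → █
    (4,0)@(9, 1): e=[70,56,14] → █
    (5,0)@(11, 1): e=[50,76,14] → █
    (6,0)@(13, 1): e=[30,96,14] → █
    (7,0)@(15, 1): e=[10,116,14] → █
    (8,0)@(17, 1): e=[-10,136,14] → ·
    (2,1)@(5, 3): e=[110,-12,42] → ·
    (3,1)@(7, 3): e=[90,8,42] → █
    (8,1)@(17, 3): e=[-10,108,42] → ·
    (3,2)@(7, 5): e=[90,-20,70] → ·
    (4,2)@(9, 5): e=[70,0,70] → █  [on edge]
  covered (18 px):
    · · █ █ █ █ █ █ ·
    · · · █ █ █ █ █ ·
    · · · · █ █ █ █ ·
    · · · · · · █ █ ·
    · · · · · · · █ ·
    · · · · · · · · ·

Result: [16,14,110]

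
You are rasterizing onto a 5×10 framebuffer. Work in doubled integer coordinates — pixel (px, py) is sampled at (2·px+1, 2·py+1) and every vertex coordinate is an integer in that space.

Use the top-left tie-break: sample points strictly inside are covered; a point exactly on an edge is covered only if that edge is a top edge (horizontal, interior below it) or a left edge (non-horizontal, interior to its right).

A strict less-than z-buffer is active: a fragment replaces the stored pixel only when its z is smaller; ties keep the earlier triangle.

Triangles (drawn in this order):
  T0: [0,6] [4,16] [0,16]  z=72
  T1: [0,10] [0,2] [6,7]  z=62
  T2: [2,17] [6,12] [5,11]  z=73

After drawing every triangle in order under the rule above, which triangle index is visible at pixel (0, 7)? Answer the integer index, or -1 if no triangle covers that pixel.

T0:
  2·area = 40
  edge (0, 6)→(4, 16): d=(4,10) right/bottom  bias=-1
  edge (4, 16)→(0, 16): d=(-4,0) right/bottom  bias=-1
  edge (0, 16)→(0, 6): d=(0,-10) top-left  bias=+0
    (0,4)@(1, 9): e=[2,28,10] → #
    (1,4)@(3, 9): e=[-18,28,30] → ·
    (0,5)@(1, 11): e=[10,20,10] → #
    (1,5)@(3, 11): e=[-10,20,30] → ·
    (0,6)@(1, 13): e=[18,12,10] → #
    (1,6)@(3, 13): e=[-2,12,30] → ·
    (0,7)@(1, 15): e=[26,4,10] → #
    (1,7)@(3, 15): e=[6,4,30] → #
    (2,7)@(5, 15): e=[-14,4,50] → ·
    (0,8)@(1, 17): e=[34,-4,10] → ·
    (1,8)@(3, 17): e=[14,-4,30] → ·
  covered (5 px):
    · · · · ·
    · · · · ·
    · · · · ·
    · · · · ·
    # · · · ·
    # · · · ·
    # · · · ·
    # # · · ·
    · · · · ·
    · · · · ·
T1:
  2·area = 48
  edge (0, 10)→(0, 2): d=(0,-8) top-left  bias=+0
  edge (0, 2)→(6, 7): d=(6,5) right/bottom  bias=-1
  edge (6, 7)→(0, 10): d=(-6,3) right/bottom  bias=-1
    (0,1)@(1, 3): e=[8,1,39] → #
    (1,1)@(3, 3): e=[24,-9,33] → ·
    (0,2)@(1, 5): e=[8,13,27] → #
    (1,2)@(3, 5): e=[24,3,21] → #
    (2,2)@(5, 5): e=[40,-7,15] → ·
    (0,3)@(1, 7): e=[8,25,15] → #
    (2,3)@(5, 7): e=[40,5,3] → #
    (3,3)@(7, 7): e=[56,-5,-3] → ·
    (0,4)@(1, 9): e=[8,37,3] → #
    (1,4)@(3, 9): e=[24,27,-3] → ·
    (2,4)@(5, 9): e=[40,17,-9] → ·
    (0,5)@(1, 11): e=[8,49,-9] → ·
  covered (7 px):
    · · · · ·
    # · · · ·
    # # · · ·
    # # # · ·
    # · · · ·
    · · · · ·
    · · · · ·
    · · · · ·
    · · · · ·
    · · · · ·
T2:
  2·area = 9  (B↔C swapped to make it positive)
  edge (2, 17)→(5, 11): d=(3,-6) top-left  bias=+0
  edge (5, 11)→(6, 12): d=(1,1) right/bottom  bias=-1
  edge (6, 12)→(2, 17): d=(-4,5) right/bottom  bias=-1
    (4,1)@(9, 3): e=[0,-12,21] → ·  [on edge]
    (0,3)@(1, 7): e=[-36,0,45] → ·  [on edge]
    (3,3)@(7, 7): e=[0,-6,15] → ·  [on edge]
    (1,4)@(3, 9): e=[-18,0,27] → ·  [on edge]
    (2,5)@(5, 11): e=[0,0,9] → ·  [on edge]
    (2,6)@(5, 13): e=[6,2,1] → #
    (3,6)@(7, 13): e=[18,0,-9] → ·  [on edge]
    (1,7)@(3, 15): e=[0,6,3] → #  [on edge]
    (2,7)@(5, 15): e=[12,4,-7] → ·
    (4,7)@(9, 15): e=[36,0,-27] → ·  [on edge]
    (1,8)@(3, 17): e=[6,8,-5] → ·
    (0,9)@(1, 19): e=[0,12,-3] → ·  [on edge]
  covered (2 px):
    · · · · ·
    · · · · ·
    · · · · ·
    · · · · ·
    · · · · ·
    · · · · ·
    · · # · ·
    · # · · ·
    · · · · ·
    · · · · ·

Z-buffer (winner per pixel, '.' = empty):
  . . . . .
  1 . . . .
  1 1 . . .
  1 1 1 . .
  1 . . . .
  0 . . . .
  0 . 2 . .
  0 0 . . .
  . . . . .
  . . . . .

Final: 0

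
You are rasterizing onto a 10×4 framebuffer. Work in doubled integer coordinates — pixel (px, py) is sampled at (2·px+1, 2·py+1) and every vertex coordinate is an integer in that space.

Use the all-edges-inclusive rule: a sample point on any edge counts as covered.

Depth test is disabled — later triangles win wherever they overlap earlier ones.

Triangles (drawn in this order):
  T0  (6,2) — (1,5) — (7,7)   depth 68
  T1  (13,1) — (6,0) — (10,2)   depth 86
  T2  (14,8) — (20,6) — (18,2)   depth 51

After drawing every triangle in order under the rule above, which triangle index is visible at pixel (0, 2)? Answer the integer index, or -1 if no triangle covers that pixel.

T0:
  2·area = 28  (B↔C swapped to make it positive)
  edge (6, 2)→(7, 7): d=(1,5) inclusive
  edge (7, 7)→(1, 5): d=(-6,-2) inclusive
  edge (1, 5)→(6, 2): d=(5,-3) inclusive
    (2,1)@(5, 3): e=[6,20,2] → #
    (3,1)@(7, 3): e=[-4,24,8] → ·
    (0,2)@(1, 5): e=[28,0,0] → #  [on edge]
    (1,2)@(3, 5): e=[18,4,6] → #
    (3,2)@(7, 5): e=[-2,12,18] → ·
    (0,3)@(1, 7): e=[30,-12,10] → ·
    (1,3)@(3, 7): e=[20,-8,16] → ·
    (2,3)@(5, 7): e=[10,-4,22] → ·
    (3,3)@(7, 7): e=[0,0,28] → #  [on edge]
    (4,3)@(9, 7): e=[-10,4,34] → ·
  covered (5 px):
    · · · · · · · · · ·
    · · # · · · · · · ·
    # # # · · · · · · ·
    · · · # · · · · · ·
T1:
  2·area = 10  (B↔C swapped to make it positive)
  edge (13, 1)→(10, 2): d=(-3,1) inclusive
  edge (10, 2)→(6, 0): d=(-4,-2) inclusive
  edge (6, 0)→(13, 1): d=(7,1) inclusive
    (4,0)@(9, 1): e=[4,2,4] → #
    (5,0)@(11, 1): e=[2,6,2] → #
    (6,0)@(13, 1): e=[0,10,0] → #  [on edge]
    (7,0)@(15, 1): e=[-2,14,-2] → ·
    (3,1)@(7, 3): e=[0,-10,20] → ·  [on edge]
    (4,1)@(9, 3): e=[-2,-6,18] → ·
    (5,1)@(11, 3): e=[-4,-2,16] → ·
    (6,1)@(13, 3): e=[-6,2,14] → ·
    (0,2)@(1, 5): e=[0,-30,40] → ·  [on edge]
  covered (3 px):
    · · · · # # # · · ·
    · · · · · · · · · ·
    · · · · · · · · · ·
    · · · · · · · · · ·
T2:
  2·area = 28  (B↔C swapped to make it positive)
  edge (14, 8)→(18, 2): d=(4,-6) inclusive
  edge (18, 2)→(20, 6): d=(2,4) inclusive
  edge (20, 6)→(14, 8): d=(-6,2) inclusive
    (8,2)@(17, 5): e=[6,10,12] → #
    (9,2)@(19, 5): e=[18,2,8] → #
    (7,3)@(15, 7): e=[2,22,4] → #
    (8,3)@(17, 7): e=[14,14,0] → #  [on edge]
    (9,3)@(19, 7): e=[26,6,-4] → ·
  covered (4 px):
    · · · · · · · · · ·
    · · · · · · · · · ·
    · · · · · · · · # #
    · · · · · · · # # ·

Z-buffer (winner per pixel, '.' = empty):
  . . . . 1 1 1 . . .
  . . 0 . . . . . . .
  0 0 0 . . . . . 2 2
  . . . 0 . . . 2 2 .

Result: 0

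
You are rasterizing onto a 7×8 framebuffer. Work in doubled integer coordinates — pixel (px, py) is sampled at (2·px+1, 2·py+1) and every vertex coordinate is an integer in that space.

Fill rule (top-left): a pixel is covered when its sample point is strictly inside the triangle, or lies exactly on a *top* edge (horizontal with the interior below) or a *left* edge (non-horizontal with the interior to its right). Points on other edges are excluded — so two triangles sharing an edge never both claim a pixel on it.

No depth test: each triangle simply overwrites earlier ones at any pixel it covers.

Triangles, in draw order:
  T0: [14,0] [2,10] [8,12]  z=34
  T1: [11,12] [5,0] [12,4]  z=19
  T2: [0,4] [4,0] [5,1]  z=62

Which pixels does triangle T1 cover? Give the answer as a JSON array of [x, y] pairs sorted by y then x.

T0:
  2·area = 84  (B↔C swapped to make it positive)
  edge (14, 0)→(8, 12): d=(-6,12) right/bottom  bias=-1
  edge (8, 12)→(2, 10): d=(-6,-2) top-left  bias=+0
  edge (2, 10)→(14, 0): d=(12,-10) top-left  bias=+0
    (6,0)@(13, 1): e=[6,76,2] → X
    (5,1)@(11, 3): e=[18,60,6] → X
    (6,1)@(13, 3): e=[-6,64,26] → .
    (4,2)@(9, 5): e=[30,44,10] → X
    (6,2)@(13, 5): e=[-18,52,50] → .
    (3,3)@(7, 7): e=[42,28,14] → X
    (5,3)@(11, 7): e=[-6,36,54] → .
    (2,4)@(5, 9): e=[54,12,18] → X
    (5,4)@(11, 9): e=[-18,24,78] → .
    (2,5)@(5, 11): e=[42,0,42] → X  [on edge]
    (4,5)@(9, 11): e=[-6,8,82] → .
    (2,6)@(5, 13): e=[30,-12,66] → .
    (5,6)@(11, 13): e=[-42,0,126] → .  [on edge]
  covered (11 px):
    . . . . . . X
    . . . . . X .
    . . . . X X .
    . . . X X . .
    . . X X X . .
    . . X X . . .
    . . . . . . .
    . . . . . . .
T1:
  2·area = 60
  edge (11, 12)→(5, 0): d=(-6,-12) top-left  bias=+0
  edge (5, 0)→(12, 4): d=(7,4) right/bottom  bias=-1
  edge (12, 4)→(11, 12): d=(-1,8) right/bottom  bias=-1
    (3,1)@(7, 3): e=[6,13,41] → X
    (4,1)@(9, 3): e=[30,5,25] → X
    (5,1)@(11, 3): e=[54,-3,9] → .
    (3,2)@(7, 5): e=[-6,27,39] → .
    (4,2)@(9, 5): e=[18,19,23] → X
    (5,2)@(11, 5): e=[42,11,7] → X
    (6,2)@(13, 5): e=[66,3,-9] → .
    (4,3)@(9, 7): e=[6,33,21] → X
    (6,3)@(13, 7): e=[54,17,-11] → .
    (4,4)@(9, 9): e=[-6,47,19] → .
    (5,4)@(11, 9): e=[18,39,3] → X
    (6,4)@(13, 9): e=[42,31,-13] → .
  covered (8 px):
    . . . . . . .
    . . . X X . .
    . . . . X X .
    . . . . X X .
    . . . . . X .
    . . . . . X .
    . . . . . . .
    . . . . . . .
T2:
  2·area = 8
  edge (0, 4)→(4, 0): d=(4,-4) top-left  bias=+0
  edge (4, 0)→(5, 1): d=(1,1) right/bottom  bias=-1
  edge (5, 1)→(0, 4): d=(-5,3) right/bottom  bias=-1
    (1,0)@(3, 1): e=[0,2,6] → X  [on edge]
    (2,0)@(5, 1): e=[8,0,0] → .  [on edge]
    (0,1)@(1, 3): e=[0,6,2] → X  [on edge]
    (1,1)@(3, 3): e=[8,4,-4] → .
    (3,1)@(7, 3): e=[24,0,-16] → .  [on edge]
    (0,2)@(1, 5): e=[8,8,-8] → .
    (4,2)@(9, 5): e=[40,0,-32] → .  [on edge]
    (5,3)@(11, 7): e=[56,0,-48] → .  [on edge]
    (6,4)@(13, 9): e=[72,0,-64] → .  [on edge]
  covered (2 px):
    . X . . . . .
    X . . . . . .
    . . . . . . .
    . . . . . . .
    . . . . . . .
    . . . . . . .
    . . . . . . .
    . . . . . . .

Result: [[3,1],[4,1],[4,2],[5,2],[4,3],[5,3],[5,4],[5,5]]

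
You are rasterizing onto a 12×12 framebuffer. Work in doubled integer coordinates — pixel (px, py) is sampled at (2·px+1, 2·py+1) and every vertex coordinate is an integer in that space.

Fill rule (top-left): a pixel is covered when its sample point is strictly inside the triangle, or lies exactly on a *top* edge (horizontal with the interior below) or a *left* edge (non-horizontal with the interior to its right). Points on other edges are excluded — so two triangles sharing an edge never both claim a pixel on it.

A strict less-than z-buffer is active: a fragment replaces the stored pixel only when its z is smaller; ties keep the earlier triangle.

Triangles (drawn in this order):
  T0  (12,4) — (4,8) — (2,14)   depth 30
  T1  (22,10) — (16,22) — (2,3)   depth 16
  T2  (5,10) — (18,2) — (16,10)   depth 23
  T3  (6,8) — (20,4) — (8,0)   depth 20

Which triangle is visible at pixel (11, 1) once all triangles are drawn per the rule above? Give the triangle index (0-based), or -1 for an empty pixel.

T0:
  2·area = 40  (B↔C swapped to make it positive)
  edge (12, 4)→(2, 14): d=(-10,10) right/bottom  bias=-1
  edge (2, 14)→(4, 8): d=(2,-6) top-left  bias=+0
  edge (4, 8)→(12, 4): d=(8,-4) top-left  bias=+0
    (7,0)@(15, 1): e=[0,52,-12] → ·  [on edge]
    (6,1)@(13, 3): e=[0,44,-4] → ·  [on edge]
    (2,2)@(5, 5): e=[60,0,-20] → ·  [on edge]
    (5,2)@(11, 5): e=[0,36,4] → ·  [on edge]
    (3,3)@(7, 7): e=[20,16,4] → #
    (4,3)@(9, 7): e=[0,28,12] → ·  [on edge]
    (2,4)@(5, 9): e=[20,8,12] → #
    (3,4)@(7, 9): e=[0,20,20] → ·  [on edge]
    (1,5)@(3, 11): e=[20,0,20] → #  [on edge]
    (2,5)@(5, 11): e=[0,12,28] → ·  [on edge]
    (1,6)@(3, 13): e=[0,4,36] → ·  [on edge]
    (0,7)@(1, 15): e=[0,-4,44] → ·  [on edge]
    (0,8)@(1, 17): e=[-20,0,60] → ·  [on edge]
  covered (3 px):
    · · · · · · · · · · · ·
    · · · · · · · · · · · ·
    · · · · · · · · · · · ·
    · · · # · · · · · · · ·
    · · # · · · · · · · · ·
    · # · · · · · · · · · ·
    · · · · · · · · · · · ·
    · · · · · · · · · · · ·
    · · · · · · · · · · · ·
    · · · · · · · · · · · ·
    · · · · · · · · · · · ·
    · · · · · · · · · · · ·
T1:
  2·area = 282
  edge (22, 10)→(16, 22): d=(-6,12) right/bottom  bias=-1
  edge (16, 22)→(2, 3): d=(-14,-19) top-left  bias=+0
  edge (2, 3)→(22, 10): d=(20,7) right/bottom  bias=-1
    (2,2)@(5, 5): e=[234,29,19] → #
    (3,2)@(7, 5): e=[210,67,5] → #
    (4,2)@(9, 5): e=[186,105,-9] → ·
    (2,3)@(5, 7): e=[222,1,59] → #
    (4,3)@(9, 7): e=[174,77,31] → #
    (5,3)@(11, 7): e=[150,115,17] → #
    (6,3)@(13, 7): e=[126,153,3] → #
    (7,3)@(15, 7): e=[102,191,-11] → ·
    (2,4)@(5, 9): e=[210,-27,99] → ·
    (3,4)@(7, 9): e=[186,11,85] → #
    (7,4)@(15, 9): e=[90,163,29] → #
    (8,4)@(17, 9): e=[66,201,15] → #
  covered (36 px):
    · · · · · · · · · · · ·
    · · · · · · · · · · · ·
    · · # # · · · · · · · ·
    · · # # # # # · · · · ·
    · · · # # # # # # # · ·
    · · · · # # # # # # # ·
    · · · · · # # # # # · ·
    · · · · · # # # # # · ·
    · · · · · · # # # · · ·
    · · · · · · · # # · · ·
    · · · · · · · · · · · ·
    · · · · · · · · · · · ·
T2:
  2·area = 88
  edge (5, 10)→(18, 2): d=(13,-8) top-left  bias=+0
  edge (18, 2)→(16, 10): d=(-2,8) right/bottom  bias=-1
  edge (16, 10)→(5, 10): d=(-11,0) right/bottom  bias=-1
    (8,1)@(17, 3): e=[5,6,77] → #
    (9,1)@(19, 3): e=[21,-10,77] → ·
    (7,2)@(15, 5): e=[15,18,55] → #
    (9,2)@(19, 5): e=[47,-14,55] → ·
    (5,3)@(11, 7): e=[9,46,33] → #
    (6,3)@(13, 7): e=[25,30,33] → #
    (8,3)@(17, 7): e=[57,-2,33] → ·
    (3,4)@(7, 9): e=[3,74,11] → #
    (4,4)@(9, 9): e=[19,58,11] → #
    (8,4)@(17, 9): e=[83,-6,11] → ·
    (3,5)@(7, 11): e=[29,70,-11] → ·
    (4,5)@(9, 11): e=[45,54,-11] → ·
  covered (11 px):
    · · · · · · · · · · · ·
    · · · · · · · · # · · ·
    · · · · · · · # # · · ·
    · · · · · # # # · · · ·
    · · · # # # # # · · · ·
    · · · · · · · · · · · ·
    · · · · · · · · · · · ·
    · · · · · · · · · · · ·
    · · · · · · · · · · · ·
    · · · · · · · · · · · ·
    · · · · · · · · · · · ·
    · · · · · · · · · · · ·
T3:
  2·area = 104  (B↔C swapped to make it positive)
  edge (6, 8)→(8, 0): d=(2,-8) top-left  bias=+0
  edge (8, 0)→(20, 4): d=(12,4) right/bottom  bias=-1
  edge (20, 4)→(6, 8): d=(-14,4) right/bottom  bias=-1
    (4,0)@(9, 1): e=[10,8,86] → #
    (5,0)@(11, 1): e=[26,0,78] → ·  [on edge]
    (4,1)@(9, 3): e=[14,32,58] → #
    (5,1)@(11, 3): e=[30,24,50] → #
    (6,1)@(13, 3): e=[46,16,42] → #
    (7,1)@(15, 3): e=[62,8,34] → #
    (8,1)@(17, 3): e=[78,0,26] → ·  [on edge]
    (3,2)@(7, 5): e=[2,64,38] → #
    (8,2)@(17, 5): e=[82,24,-2] → ·
    (11,2)@(23, 5): e=[130,0,-26] → ·  [on edge]
    (3,3)@(7, 7): e=[6,88,10] → #
    (5,3)@(11, 7): e=[38,72,-6] → ·
  covered (12 px):
    · · · · # · · · · · · ·
    · · · · # # # # · · · ·
    · · · # # # # # · · · ·
    · · · # # · · · · · · ·
    · · · · · · · · · · · ·
    · · · · · · · · · · · ·
    · · · · · · · · · · · ·
    · · · · · · · · · · · ·
    · · · · · · · · · · · ·
    · · · · · · · · · · · ·
    · · · · · · · · · · · ·
    · · · · · · · · · · · ·

Z-buffer (winner per pixel, '.' = empty):
  . . . . 3 . . . . . . .
  . . . . 3 3 3 3 2 . . .
  . . 1 1 3 3 3 3 2 . . .
  . . 1 1 1 1 1 2 . . . .
  . . 0 1 1 1 1 1 1 1 . .
  . 0 . . 1 1 1 1 1 1 1 .
  . . . . . 1 1 1 1 1 . .
  . . . . . 1 1 1 1 1 . .
  . . . . . . 1 1 1 . . .
  . . . . . . . 1 1 . . .
  . . . . . . . . . . . .
  . . . . . . . . . . . .

Final: -1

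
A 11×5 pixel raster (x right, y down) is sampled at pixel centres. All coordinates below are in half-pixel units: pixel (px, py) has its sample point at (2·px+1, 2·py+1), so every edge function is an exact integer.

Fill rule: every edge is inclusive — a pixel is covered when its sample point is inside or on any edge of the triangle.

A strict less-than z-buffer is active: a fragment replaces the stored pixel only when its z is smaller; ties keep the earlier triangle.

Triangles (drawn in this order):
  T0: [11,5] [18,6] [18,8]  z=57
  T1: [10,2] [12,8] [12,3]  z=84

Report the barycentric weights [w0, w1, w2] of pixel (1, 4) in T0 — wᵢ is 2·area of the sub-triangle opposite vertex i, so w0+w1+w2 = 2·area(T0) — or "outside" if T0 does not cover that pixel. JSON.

T0:
  2·area = 14
  edge (11, 5)→(18, 6): d=(7,1) inclusive
  edge (18, 6)→(18, 8): d=(0,2) inclusive
  edge (18, 8)→(11, 5): d=(-7,-3) inclusive
    (5,2)@(11, 5): e=[0,14,0] → █  [on edge]
    (6,2)@(13, 5): e=[-2,10,6] → ·
    (5,3)@(11, 7): e=[14,14,-14] → ·
    (8,3)@(17, 7): e=[8,2,4] → █
    (9,3)@(19, 7): e=[6,-2,10] → ·
    (8,4)@(17, 9): e=[22,2,-10] → ·
  covered (2 px):
    · · · · · · · · · · ·
    · · · · · · · · · · ·
    · · · · · █ · · · · ·
    · · · · · · · · █ · ·
    · · · · · · · · · · ·
T1:
  2·area = 10  (B↔C swapped to make it positive)
  edge (10, 2)→(12, 3): d=(2,1) inclusive
  edge (12, 3)→(12, 8): d=(0,5) inclusive
  edge (12, 8)→(10, 2): d=(-2,-6) inclusive
    (5,1)@(11, 3): e=[1,5,4] → █
    (6,1)@(13, 3): e=[-1,-5,16] → ·
    (5,2)@(11, 5): e=[5,5,0] → █  [on edge]
    (6,2)@(13, 5): e=[3,-5,12] → ·
    (5,3)@(11, 7): e=[9,5,-4] → ·
  covered (2 px):
    · · · · · · · · · · ·
    · · · · · █ · · · · ·
    · · · · · █ · · · · ·
    · · · · · · · · · · ·
    · · · · · · · · · · ·

Final: "outside"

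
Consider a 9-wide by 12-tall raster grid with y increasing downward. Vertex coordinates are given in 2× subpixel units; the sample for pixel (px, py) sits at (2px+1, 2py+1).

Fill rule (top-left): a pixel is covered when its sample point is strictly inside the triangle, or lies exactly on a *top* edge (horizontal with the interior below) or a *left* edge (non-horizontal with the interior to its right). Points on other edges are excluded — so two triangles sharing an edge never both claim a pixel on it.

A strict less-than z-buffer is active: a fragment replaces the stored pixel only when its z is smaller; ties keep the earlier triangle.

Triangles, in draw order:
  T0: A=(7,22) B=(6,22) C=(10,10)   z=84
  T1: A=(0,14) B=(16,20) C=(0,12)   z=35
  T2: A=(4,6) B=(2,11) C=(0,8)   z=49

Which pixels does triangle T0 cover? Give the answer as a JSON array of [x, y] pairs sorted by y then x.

T0:
  2·area = 12
  edge (7, 22)→(6, 22): d=(-1,0) right/bottom  bias=-1
  edge (6, 22)→(10, 10): d=(4,-12) top-left  bias=+0
  edge (10, 10)→(7, 22): d=(-3,12) right/bottom  bias=-1
    (6,0)@(13, 1): e=[21,0,-9] → .  [on edge]
    (5,3)@(11, 7): e=[15,0,-3] → .  [on edge]
    (4,6)@(9, 13): e=[9,0,3] → X  [on edge]
    (5,6)@(11, 13): e=[9,24,-21] → .
    (4,7)@(9, 15): e=[7,8,-3] → .
    (3,9)@(7, 19): e=[3,0,9] → X  [on edge]
    (4,9)@(9, 19): e=[3,24,-15] → .
    (3,10)@(7, 21): e=[1,8,3] → X
    (4,10)@(9, 21): e=[1,32,-21] → .
    (3,11)@(7, 23): e=[-1,16,-3] → .
  covered (3 px):
    . . . . . . . . .
    . . . . . . . . .
    . . . . . . . . .
    . . . . . . . . .
    . . . . . . . . .
    . . . . . . . . .
    . . . . X . . . .
    . . . . . . . . .
    . . . . . . . . .
    . . . X . . . . .
    . . . X . . . . .
    . . . . . . . . .
T1:
  2·area = 32  (B↔C swapped to make it positive)
  edge (0, 14)→(0, 12): d=(0,-2) top-left  bias=+0
  edge (0, 12)→(16, 20): d=(16,8) right/bottom  bias=-1
  edge (16, 20)→(0, 14): d=(-16,-6) top-left  bias=+0
    (0,6)@(1, 13): e=[2,8,22] → X
    (1,6)@(3, 13): e=[6,-8,34] → .
    (0,7)@(1, 15): e=[2,40,-10] → .
    (1,7)@(3, 15): e=[6,24,2] → X
    (2,7)@(5, 15): e=[10,8,14] → X
    (3,7)@(7, 15): e=[14,-8,26] → .
    (1,8)@(3, 17): e=[6,56,-30] → .
    (2,8)@(5, 17): e=[10,40,-18] → .
    (4,8)@(9, 17): e=[18,8,6] → X
    (5,8)@(11, 17): e=[22,-8,18] → .
    (4,9)@(9, 19): e=[18,40,-26] → .
  covered (4 px):
    . . . . . . . . .
    . . . . . . . . .
    . . . . . . . . .
    . . . . . . . . .
    . . . . . . . . .
    . . . . . . . . .
    X . . . . . . . .
    . X X . . . . . .
    . . . . X . . . .
    . . . . . . . . .
    . . . . . . . . .
    . . . . . . . . .
T2:
  2·area = 16
  edge (4, 6)→(2, 11): d=(-2,5) right/bottom  bias=-1
  edge (2, 11)→(0, 8): d=(-2,-3) top-left  bias=+0
  edge (0, 8)→(4, 6): d=(4,-2) top-left  bias=+0
    (1,3)@(3, 7): e=[3,11,2] → X
    (2,3)@(5, 7): e=[-7,17,6] → .
    (0,4)@(1, 9): e=[9,1,6] → X
    (1,4)@(3, 9): e=[-1,7,10] → .
    (0,5)@(1, 11): e=[5,-3,14] → .
  covered (2 px):
    . . . . . . . . .
    . . . . . . . . .
    . . . . . . . . .
    . X . . . . . . .
    X . . . . . . . .
    . . . . . . . . .
    . . . . . . . . .
    . . . . . . . . .
    . . . . . . . . .
    . . . . . . . . .
    . . . . . . . . .
    . . . . . . . . .

Final: [[4,6],[3,9],[3,10]]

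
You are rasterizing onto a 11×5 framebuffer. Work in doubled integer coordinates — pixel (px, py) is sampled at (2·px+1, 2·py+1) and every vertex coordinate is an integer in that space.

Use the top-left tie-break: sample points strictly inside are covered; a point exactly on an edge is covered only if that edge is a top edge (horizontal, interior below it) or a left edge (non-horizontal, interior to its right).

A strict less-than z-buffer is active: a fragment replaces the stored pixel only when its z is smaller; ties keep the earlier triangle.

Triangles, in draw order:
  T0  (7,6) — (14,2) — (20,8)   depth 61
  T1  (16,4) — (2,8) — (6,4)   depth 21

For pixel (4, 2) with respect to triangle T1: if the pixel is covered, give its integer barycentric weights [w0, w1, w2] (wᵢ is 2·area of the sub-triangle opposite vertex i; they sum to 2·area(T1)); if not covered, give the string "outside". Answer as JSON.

T0:
  2·area = 66
  edge (7, 6)→(14, 2): d=(7,-4) top-left  bias=+0
  edge (14, 2)→(20, 8): d=(6,6) right/bottom  bias=-1
  edge (20, 8)→(7, 6): d=(-13,-2) top-left  bias=+0
    (6,0)@(13, 1): e=[-11,0,77] → ·  [on edge]
    (6,1)@(13, 3): e=[3,12,51] → #
    (7,1)@(15, 3): e=[11,0,55] → ·  [on edge]
    (4,2)@(9, 5): e=[1,48,17] → #
    (5,2)@(11, 5): e=[9,36,21] → #
    (7,2)@(15, 5): e=[25,12,29] → #
    (8,2)@(17, 5): e=[33,0,33] → ·  [on edge]
    (4,3)@(9, 7): e=[15,60,-9] → ·
    (5,3)@(11, 7): e=[23,48,-5] → ·
    (6,3)@(13, 7): e=[31,36,-1] → ·
    (7,3)@(15, 7): e=[39,24,3] → #
    (8,3)@(17, 7): e=[47,12,7] → #
    (9,3)@(19, 7): e=[55,0,11] → ·  [on edge]
    (10,4)@(21, 9): e=[77,0,-11] → ·  [on edge]
  covered (7 px):
    · · · · · · · · · · ·
    · · · · · · # · · · ·
    · · · · # # # # · · ·
    · · · · · · · # # · ·
    · · · · · · · · · · ·
T1:
  2·area = 40
  edge (16, 4)→(2, 8): d=(-14,4) right/bottom  bias=-1
  edge (2, 8)→(6, 4): d=(4,-4) top-left  bias=+0
  edge (6, 4)→(16, 4): d=(10,0) top-left  bias=+0
    (4,0)@(9, 1): e=[70,0,-30] → ·  [on edge]
    (3,1)@(7, 3): e=[50,0,-10] → ·  [on edge]
    (2,2)@(5, 5): e=[30,0,10] → #  [on edge]
    (3,2)@(7, 5): e=[22,8,10] → #
    (4,2)@(9, 5): e=[14,16,10] → #
    (5,2)@(11, 5): e=[6,24,10] → #
    (6,2)@(13, 5): e=[-2,32,10] → ·
    (1,3)@(3, 7): e=[10,0,30] → #  [on edge]
    (3,3)@(7, 7): e=[-6,16,30] → ·
    (4,3)@(9, 7): e=[-14,24,30] → ·
    (5,3)@(11, 7): e=[-22,32,30] → ·
    (0,4)@(1, 9): e=[-10,0,50] → ·  [on edge]
  covered (6 px):
    · · · · · · · · · · ·
    · · · · · · · · · · ·
    · · # # # # · · · · ·
    · # # · · · · · · · ·
    · · · · · · · · · · ·

Result: [16,10,14]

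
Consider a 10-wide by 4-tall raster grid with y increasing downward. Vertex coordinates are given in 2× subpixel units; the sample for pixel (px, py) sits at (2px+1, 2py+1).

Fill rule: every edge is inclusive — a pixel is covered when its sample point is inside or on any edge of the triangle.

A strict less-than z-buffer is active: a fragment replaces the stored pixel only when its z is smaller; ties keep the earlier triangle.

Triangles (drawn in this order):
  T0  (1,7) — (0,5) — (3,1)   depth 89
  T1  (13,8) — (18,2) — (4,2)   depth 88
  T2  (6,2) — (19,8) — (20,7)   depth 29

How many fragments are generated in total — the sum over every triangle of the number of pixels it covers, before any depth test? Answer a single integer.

T0:
  2·area = 10
  edge (1, 7)→(0, 5): d=(-1,-2) inclusive
  edge (0, 5)→(3, 1): d=(3,-4) inclusive
  edge (3, 1)→(1, 7): d=(-2,6) inclusive
    (1,0)@(3, 1): e=[10,0,0] → #  [on edge]
    (2,0)@(5, 1): e=[14,8,-12] → ·
    (1,1)@(3, 3): e=[8,6,-4] → ·
    (0,2)@(1, 5): e=[2,4,4] → #
    (1,2)@(3, 5): e=[6,12,-8] → ·
    (0,3)@(1, 7): e=[0,10,0] → #  [on edge]
    (1,3)@(3, 7): e=[4,18,-12] → ·
  covered (3 px):
    · # · · · · · · · ·
    · · · · · · · · · ·
    # · · · · · · · · ·
    # · · · · · · · · ·
T1:
  2·area = 84  (B↔C swapped to make it positive)
  edge (13, 8)→(4, 2): d=(-9,-6) inclusive
  edge (4, 2)→(18, 2): d=(14,0) inclusive
  edge (18, 2)→(13, 8): d=(-5,6) inclusive
    (3,1)@(7, 3): e=[9,14,61] → #
    (4,1)@(9, 3): e=[21,14,49] → #
    (5,1)@(11, 3): e=[33,14,37] → #
    (6,1)@(13, 3): e=[45,14,25] → #
    (7,1)@(15, 3): e=[57,14,13] → #
    (8,1)@(17, 3): e=[69,14,1] → #
    (9,1)@(19, 3): e=[81,14,-11] → ·
    (3,2)@(7, 5): e=[-9,42,51] → ·
    (4,2)@(9, 5): e=[3,42,39] → #
    (8,2)@(17, 5): e=[51,42,-9] → ·
    (4,3)@(9, 7): e=[-15,70,29] → ·
    (5,3)@(11, 7): e=[-3,70,17] → ·
  covered (11 px):
    · · · · · · · · · ·
    · · · # # # # # # ·
    · · · · # # # # · ·
    · · · · · · # · · ·
T2:
  2·area = 19  (B↔C swapped to make it positive)
  edge (6, 2)→(20, 7): d=(14,5) inclusive
  edge (20, 7)→(19, 8): d=(-1,1) inclusive
  edge (19, 8)→(6, 2): d=(-13,-6) inclusive
    (6,2)@(13, 5): e=[7,9,3] → #
    (7,2)@(15, 5): e=[-3,7,15] → ·
    (6,3)@(13, 7): e=[35,7,-23] → ·
    (8,3)@(17, 7): e=[15,3,1] → #
    (9,3)@(19, 7): e=[5,1,13] → #
  covered (3 px):
    · · · · · · · · · ·
    · · · · · · · · · ·
    · · · · · · # · · ·
    · · · · · · · · # #

Result: 17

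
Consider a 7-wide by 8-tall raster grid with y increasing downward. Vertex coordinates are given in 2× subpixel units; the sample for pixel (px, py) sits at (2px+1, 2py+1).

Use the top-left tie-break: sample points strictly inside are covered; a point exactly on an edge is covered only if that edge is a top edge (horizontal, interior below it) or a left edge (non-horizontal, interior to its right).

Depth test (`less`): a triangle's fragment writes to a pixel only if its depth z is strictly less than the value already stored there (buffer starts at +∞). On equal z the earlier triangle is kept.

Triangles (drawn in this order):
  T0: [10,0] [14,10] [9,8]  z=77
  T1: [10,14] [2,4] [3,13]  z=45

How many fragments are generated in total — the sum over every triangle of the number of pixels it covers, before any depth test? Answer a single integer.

T0:
  2·area = 42
  edge (10, 0)→(14, 10): d=(4,10) right/bottom  bias=-1
  edge (14, 10)→(9, 8): d=(-5,-2) top-left  bias=+0
  edge (9, 8)→(10, 0): d=(1,-8) top-left  bias=+0
    (5,1)@(11, 3): e=[2,29,11] → X
    (6,1)@(13, 3): e=[-18,33,27] → .
    (5,2)@(11, 5): e=[10,19,13] → X
    (6,2)@(13, 5): e=[-10,23,29] → .
    (5,3)@(11, 7): e=[18,9,15] → X
    (6,3)@(13, 7): e=[-2,13,31] → .
    (5,4)@(11, 9): e=[26,-1,17] → .
    (6,4)@(13, 9): e=[6,3,33] → X
    (6,5)@(13, 11): e=[14,-7,35] → .
  covered (4 px):
    . . . . . . .
    . . . . . X .
    . . . . . X .
    . . . . . X .
    . . . . . . X
    . . . . . . .
    . . . . . . .
    . . . . . . .
T1:
  2·area = 62  (B↔C swapped to make it positive)
  edge (10, 14)→(3, 13): d=(-7,-1) top-left  bias=+0
  edge (3, 13)→(2, 4): d=(-1,-9) top-left  bias=+0
  edge (2, 4)→(10, 14): d=(8,10) right/bottom  bias=-1
    (1,3)@(3, 7): e=[42,6,14] → X
    (2,3)@(5, 7): e=[44,24,-6] → .
    (1,4)@(3, 9): e=[28,4,30] → X
    (2,4)@(5, 9): e=[30,22,10] → X
    (3,4)@(7, 9): e=[32,40,-10] → .
    (1,5)@(3, 11): e=[14,2,46] → X
    (3,5)@(7, 11): e=[18,38,6] → X
    (4,5)@(9, 11): e=[20,56,-14] → .
    (1,6)@(3, 13): e=[0,0,62] → X  [on edge]
    (4,6)@(9, 13): e=[6,54,2] → X
    (5,6)@(11, 13): e=[8,72,-18] → .
    (1,7)@(3, 15): e=[-14,-2,78] → .
  covered (10 px):
    . . . . . . .
    . . . . . . .
    . . . . . . .
    . X . . . . .
    . X X . . . .
    . X X X . . .
    . X X X X . .
    . . . . . . .

Result: 14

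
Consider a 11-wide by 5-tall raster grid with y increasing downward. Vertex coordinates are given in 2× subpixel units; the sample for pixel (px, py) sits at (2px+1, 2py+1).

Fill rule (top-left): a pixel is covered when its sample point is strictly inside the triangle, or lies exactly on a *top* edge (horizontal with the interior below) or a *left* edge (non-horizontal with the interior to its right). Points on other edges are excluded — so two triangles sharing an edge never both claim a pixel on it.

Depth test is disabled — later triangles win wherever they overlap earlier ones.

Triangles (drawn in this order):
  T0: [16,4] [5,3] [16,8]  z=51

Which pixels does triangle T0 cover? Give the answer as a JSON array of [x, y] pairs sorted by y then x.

T0:
  2·area = 44  (B↔C swapped to make it positive)
  edge (16, 4)→(16, 8): d=(0,4) right/bottom  bias=-1
  edge (16, 8)→(5, 3): d=(-11,-5) top-left  bias=+0
  edge (5, 3)→(16, 4): d=(11,1) right/bottom  bias=-1
    (2,1)@(5, 3): e=[44,0,0] → ·  [on edge]
    (5,2)@(11, 5): e=[20,8,16] → █
    (6,2)@(13, 5): e=[12,18,14] → █
    (7,2)@(15, 5): e=[4,28,12] → █
    (8,2)@(17, 5): e=[-4,38,10] → ·
    (5,3)@(11, 7): e=[20,-14,38] → ·
    (6,3)@(13, 7): e=[12,-4,36] → ·
    (7,3)@(15, 7): e=[4,6,34] → █
    (8,3)@(17, 7): e=[-4,16,32] → ·
    (7,4)@(15, 9): e=[4,-16,56] → ·
  covered (4 px):
    · · · · · · · · · · ·
    · · · · · · · · · · ·
    · · · · · █ █ █ · · ·
    · · · · · · · █ · · ·
    · · · · · · · · · · ·

Answer: [[5,2],[6,2],[7,2],[7,3]]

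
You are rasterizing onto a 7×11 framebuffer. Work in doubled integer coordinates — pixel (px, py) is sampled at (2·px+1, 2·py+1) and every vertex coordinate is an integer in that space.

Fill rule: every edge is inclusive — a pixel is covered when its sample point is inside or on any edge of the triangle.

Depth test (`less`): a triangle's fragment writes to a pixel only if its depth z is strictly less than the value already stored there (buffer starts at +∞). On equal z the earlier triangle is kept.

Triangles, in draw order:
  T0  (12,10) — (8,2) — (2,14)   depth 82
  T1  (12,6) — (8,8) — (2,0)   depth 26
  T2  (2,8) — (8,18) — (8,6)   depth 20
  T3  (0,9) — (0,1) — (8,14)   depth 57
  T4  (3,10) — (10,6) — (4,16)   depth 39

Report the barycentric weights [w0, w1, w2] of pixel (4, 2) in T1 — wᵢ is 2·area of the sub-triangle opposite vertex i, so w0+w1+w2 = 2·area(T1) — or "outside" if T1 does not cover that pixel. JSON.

T0:
  2·area = 96  (B↔C swapped to make it positive)
  edge (12, 10)→(2, 14): d=(-10,4) inclusive
  edge (2, 14)→(8, 2): d=(6,-12) inclusive
  edge (8, 2)→(12, 10): d=(4,8) inclusive
    (3,2)@(7, 5): e=[70,6,20] → #
    (4,2)@(9, 5): e=[62,30,4] → #
    (5,2)@(11, 5): e=[54,54,-12] → ·
    (3,3)@(7, 7): e=[50,18,28] → #
    (5,3)@(11, 7): e=[34,66,-4] → ·
    (2,4)@(5, 9): e=[38,6,52] → #
    (5,4)@(11, 9): e=[14,78,4] → #
    (6,4)@(13, 9): e=[6,102,-12] → ·
    (2,5)@(5, 11): e=[18,18,60] → #
    (5,5)@(11, 11): e=[-6,90,12] → ·
    (1,6)@(3, 13): e=[6,6,84] → #
    (2,6)@(5, 13): e=[-2,30,68] → ·
  covered (12 px):
    · · · · · · ·
    · · · · · · ·
    · · · # # · ·
    · · · # # · ·
    · · # # # # ·
    · · # # # · ·
    · # · · · · ·
    · · · · · · ·
    · · · · · · ·
    · · · · · · ·
    · · · · · · ·
T1:
  2·area = 44
  edge (12, 6)→(8, 8): d=(-4,2) inclusive
  edge (8, 8)→(2, 0): d=(-6,-8) inclusive
  edge (2, 0)→(12, 6): d=(10,6) inclusive
    (1,0)@(3, 1): e=[38,2,4] → #
    (2,0)@(5, 1): e=[34,18,-8] → ·
    (1,1)@(3, 3): e=[30,-10,24] → ·
    (2,1)@(5, 3): e=[26,6,12] → #
    (3,1)@(7, 3): e=[22,22,0] → #  [on edge]
    (4,1)@(9, 3): e=[18,38,-12] → ·
    (2,2)@(5, 5): e=[18,-6,32] → ·
    (3,2)@(7, 5): e=[14,10,20] → #
    (4,2)@(9, 5): e=[10,26,8] → #
    (5,2)@(11, 5): e=[6,42,-4] → ·
    (3,3)@(7, 7): e=[6,-2,40] → ·
    (4,3)@(9, 7): e=[2,14,28] → #
  covered (6 px):
    · # · · · · ·
    · · # # · · ·
    · · · # # · ·
    · · · · # · ·
    · · · · · · ·
    · · · · · · ·
    · · · · · · ·
    · · · · · · ·
    · · · · · · ·
    · · · · · · ·
    · · · · · · ·
T2:
  2·area = 72  (B↔C swapped to make it positive)
  edge (2, 8)→(8, 6): d=(6,-2) inclusive
  edge (8, 6)→(8, 18): d=(0,12) inclusive
  edge (8, 18)→(2, 8): d=(-6,-10) inclusive
    (5,2)@(11, 5): e=[0,-36,108] → ·  [on edge]
    (2,3)@(5, 7): e=[0,36,36] → #  [on edge]
    (3,3)@(7, 7): e=[4,12,56] → #
    (4,3)@(9, 7): e=[8,-12,76] → ·
    (1,4)@(3, 9): e=[8,60,4] → #
    (4,4)@(9, 9): e=[20,-12,64] → ·
    (1,5)@(3, 11): e=[20,60,-8] → ·
    (2,5)@(5, 11): e=[24,36,12] → #
    (4,5)@(9, 11): e=[32,-12,52] → ·
    (2,6)@(5, 13): e=[36,36,0] → #  [on edge]
    (4,6)@(9, 13): e=[44,-12,40] → ·
    (2,7)@(5, 15): e=[48,36,-12] → ·
  covered (10 px):
    · · · · · · ·
    · · · · · · ·
    · · · · · · ·
    · · # # · · ·
    · # # # · · ·
    · · # # · · ·
    · · # # · · ·
    · · · # · · ·
    · · · · · · ·
    · · · · · · ·
    · · · · · · ·
T3:
  2·area = 64
  edge (0, 9)→(0, 1): d=(0,-8) inclusive
  edge (0, 1)→(8, 14): d=(8,13) inclusive
  edge (8, 14)→(0, 9): d=(-8,-5) inclusive
    (0,1)@(1, 3): e=[8,3,53] → #
    (1,1)@(3, 3): e=[24,-23,63] → ·
    (0,2)@(1, 5): e=[8,19,37] → #
    (1,2)@(3, 5): e=[24,-7,47] → ·
    (0,3)@(1, 7): e=[8,35,21] → #
    (1,3)@(3, 7): e=[24,9,31] → #
    (2,3)@(5, 7): e=[40,-17,41] → ·
    (0,4)@(1, 9): e=[8,51,5] → #
    (2,4)@(5, 9): e=[40,-1,25] → ·
    (0,5)@(1, 11): e=[8,67,-11] → ·
    (1,5)@(3, 11): e=[24,41,-1] → ·
    (2,5)@(5, 11): e=[40,15,9] → #
  covered (8 px):
    · · · · · · ·
    # · · · · · ·
    # · · · · · ·
    # # · · · · ·
    # # · · · · ·
    · · # · · · ·
    · · · # · · ·
    · · · · · · ·
    · · · · · · ·
    · · · · · · ·
    · · · · · · ·
T4:
  2·area = 46
  edge (3, 10)→(10, 6): d=(7,-4) inclusive
  edge (10, 6)→(4, 16): d=(-6,10) inclusive
  edge (4, 16)→(3, 10): d=(-1,-6) inclusive
    (6,0)@(13, 1): e=[-23,0,69] → ·  [on edge]
    (4,3)@(9, 7): e=[3,4,39] → #
    (5,3)@(11, 7): e=[11,-16,51] → ·
    (2,4)@(5, 9): e=[1,32,13] → #
    (3,4)@(7, 9): e=[9,12,25] → #
    (4,4)@(9, 9): e=[17,-8,37] → ·
    (2,5)@(5, 11): e=[15,20,11] → #
    (3,5)@(7, 11): e=[23,0,23] → #  [on edge]
    (4,5)@(9, 11): e=[31,-20,35] → ·
    (2,6)@(5, 13): e=[29,8,9] → #
    (3,6)@(7, 13): e=[37,-12,21] → ·
    (2,7)@(5, 15): e=[43,-4,7] → ·
    (0,10)@(1, 21): e=[69,0,-23] → ·  [on edge]
  covered (6 px):
    · · · · · · ·
    · · · · · · ·
    · · · · · · ·
    · · · · # · ·
    · · # # · · ·
    · · # # · · ·
    · · # · · · ·
    · · · · · · ·
    · · · · · · ·
    · · · · · · ·
    · · · · · · ·

Answer: [26,8,10]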